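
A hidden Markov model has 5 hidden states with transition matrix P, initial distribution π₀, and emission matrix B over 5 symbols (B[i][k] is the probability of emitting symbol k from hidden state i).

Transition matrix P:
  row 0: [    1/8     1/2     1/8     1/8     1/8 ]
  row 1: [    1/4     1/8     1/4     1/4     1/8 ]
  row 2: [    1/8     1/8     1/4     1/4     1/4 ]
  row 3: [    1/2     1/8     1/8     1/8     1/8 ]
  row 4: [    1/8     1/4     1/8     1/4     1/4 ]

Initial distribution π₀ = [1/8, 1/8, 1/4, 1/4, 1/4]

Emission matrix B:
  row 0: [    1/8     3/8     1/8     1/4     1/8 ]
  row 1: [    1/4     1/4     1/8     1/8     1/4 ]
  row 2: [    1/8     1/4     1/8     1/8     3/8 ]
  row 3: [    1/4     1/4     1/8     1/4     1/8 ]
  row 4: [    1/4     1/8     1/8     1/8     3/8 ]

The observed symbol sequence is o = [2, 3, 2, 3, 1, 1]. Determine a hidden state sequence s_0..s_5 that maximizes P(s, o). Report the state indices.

path = [3, 0, 1, 3, 0, 1]

t=0: δ = [1.562e-02, 1.562e-02, 3.125e-02, 3.125e-02, 3.125e-02]  (obs o_0=2)
t=1: δ = [3.906e-03, 9.766e-04, 9.766e-04, 1.953e-03, 9.766e-04]  ψ = [3, 0, 2, 2, 2]  (obs o_1=3)
t=2: δ = [1.221e-04, 2.441e-04, 6.104e-05, 6.104e-05, 6.104e-05]  ψ = [3, 0, 0, 0, 0]  (obs o_2=2)
t=3: δ = [1.526e-05, 7.629e-06, 7.629e-06, 1.526e-05, 3.815e-06]  ψ = [1, 0, 1, 1, 1]  (obs o_3=3)
t=4: δ = [2.861e-06, 1.907e-06, 4.768e-07, 4.768e-07, 2.384e-07]  ψ = [3, 0, 0, 0, 0]  (obs o_4=1)
t=5: δ = [1.788e-07, 3.576e-07, 1.192e-07, 1.192e-07, 4.470e-08]  ψ = [1, 0, 1, 1, 0]  (obs o_5=1)
backtrack: best end state = 1; path = [3, 0, 1, 3, 0, 1]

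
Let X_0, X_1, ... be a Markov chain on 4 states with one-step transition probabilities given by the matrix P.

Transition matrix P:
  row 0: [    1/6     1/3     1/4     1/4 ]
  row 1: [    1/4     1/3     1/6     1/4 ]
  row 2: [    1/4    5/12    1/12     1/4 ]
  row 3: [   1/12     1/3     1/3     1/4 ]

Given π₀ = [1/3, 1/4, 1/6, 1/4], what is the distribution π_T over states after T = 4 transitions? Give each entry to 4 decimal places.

t=0: π = [0.3333, 0.2500, 0.1667, 0.2500]
t=1: π = [0.1806, 0.3472, 0.2222, 0.2500]
t=2: π = [0.1933, 0.3519, 0.2049, 0.2500]
t=3: π = [0.1922, 0.3504, 0.2074, 0.2500]
t=4: π = [0.1923, 0.3506, 0.2071, 0.2500]

π = [0.1923, 0.3506, 0.2071, 0.2500]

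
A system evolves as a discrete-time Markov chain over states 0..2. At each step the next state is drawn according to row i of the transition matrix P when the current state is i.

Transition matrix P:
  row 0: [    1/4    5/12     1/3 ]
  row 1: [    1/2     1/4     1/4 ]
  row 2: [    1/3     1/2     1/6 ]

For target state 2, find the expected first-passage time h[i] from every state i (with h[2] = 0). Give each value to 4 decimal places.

h = [3.2941, 3.5294, 0.0000]

First-step conditioning: h[2] = 0; for i ≠ 2, h[i] = 1 + Σ_k P[i][k]·h[k].
  h[0] = 1 + 1/4·h[0] + 5/12·h[1]
  h[1] = 1 + 1/2·h[0] + 1/4·h[1]
Solving the 2×2 linear system over states ≠ 2 gives exactly h = [56/17, 60/17, 0] (h[2] = 0 is the target).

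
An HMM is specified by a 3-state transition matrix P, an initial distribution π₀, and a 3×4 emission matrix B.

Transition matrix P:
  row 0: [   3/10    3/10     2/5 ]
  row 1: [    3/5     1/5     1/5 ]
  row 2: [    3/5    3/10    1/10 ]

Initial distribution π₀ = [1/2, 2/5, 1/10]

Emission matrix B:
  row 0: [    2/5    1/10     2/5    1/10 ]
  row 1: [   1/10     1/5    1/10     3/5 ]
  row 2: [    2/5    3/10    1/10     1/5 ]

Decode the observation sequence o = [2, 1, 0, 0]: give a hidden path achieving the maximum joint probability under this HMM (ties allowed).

t=0: δ = [2.000e-01, 4.000e-02, 1.000e-02]  (obs o_0=2)
t=1: δ = [6.000e-03, 1.200e-02, 2.400e-02]  ψ = [0, 0, 0]  (obs o_1=1)
t=2: δ = [5.760e-03, 7.200e-04, 9.600e-04]  ψ = [2, 2, 0]  (obs o_2=0)
t=3: δ = [6.912e-04, 1.728e-04, 9.216e-04]  ψ = [0, 0, 0]  (obs o_3=0)
backtrack: best end state = 2; path = [0, 2, 0, 2]

path = [0, 2, 0, 2]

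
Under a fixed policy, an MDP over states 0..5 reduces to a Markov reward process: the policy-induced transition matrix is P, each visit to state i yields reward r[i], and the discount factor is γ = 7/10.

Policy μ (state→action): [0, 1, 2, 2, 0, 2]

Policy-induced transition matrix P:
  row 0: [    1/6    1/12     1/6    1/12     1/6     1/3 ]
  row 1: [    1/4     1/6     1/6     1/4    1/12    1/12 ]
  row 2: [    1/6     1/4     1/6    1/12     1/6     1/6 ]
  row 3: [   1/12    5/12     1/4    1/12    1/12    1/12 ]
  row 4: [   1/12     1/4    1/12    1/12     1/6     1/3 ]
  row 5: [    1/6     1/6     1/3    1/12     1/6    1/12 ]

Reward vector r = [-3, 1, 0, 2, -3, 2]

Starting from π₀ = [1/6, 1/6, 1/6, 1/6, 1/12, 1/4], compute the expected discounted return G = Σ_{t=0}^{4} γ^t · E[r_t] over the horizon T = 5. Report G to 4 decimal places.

G = 0.0363

t=0: π = [0.1667, 0.1667, 0.1667, 0.1667, 0.0833, 0.2500], E[r] = 0.2500, γ^t·E[r] = 0.250000, running G = 0.250000
t=1: π = [0.1597, 0.2153, 0.2153, 0.1111, 0.1389, 0.1597], E[r] = -0.1389, γ^t·E[r] = -0.097222, running G = 0.152778
t=2: π = [0.1638, 0.2106, 0.1910, 0.1192, 0.1395, 0.1759], E[r] = -0.1088, γ^t·E[r] = -0.053310, running G = 0.099468
t=3: π = [0.1627, 0.2104, 0.1943, 0.1184, 0.1392, 0.1751], E[r] = -0.1082, γ^t·E[r] = -0.037102, running G = 0.062365
t=4: π = [0.1627, 0.2105, 0.1941, 0.1184, 0.1393, 0.1750], E[r] = -0.1087, γ^t·E[r] = -0.026103, running G = 0.036263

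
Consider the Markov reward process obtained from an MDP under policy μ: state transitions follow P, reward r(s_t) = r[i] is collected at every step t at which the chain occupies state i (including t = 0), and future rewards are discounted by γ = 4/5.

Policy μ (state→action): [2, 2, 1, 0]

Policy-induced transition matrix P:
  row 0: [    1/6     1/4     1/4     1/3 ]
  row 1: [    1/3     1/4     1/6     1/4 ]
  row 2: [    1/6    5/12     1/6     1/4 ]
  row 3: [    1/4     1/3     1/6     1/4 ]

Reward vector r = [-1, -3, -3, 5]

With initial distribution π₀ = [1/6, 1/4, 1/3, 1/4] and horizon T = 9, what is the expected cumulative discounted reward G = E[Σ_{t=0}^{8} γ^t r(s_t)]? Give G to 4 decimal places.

G = -1.9227

t=0: π = [0.1667, 0.2500, 0.3333, 0.2500], E[r] = -0.6667, γ^t·E[r] = -0.666667, running G = -0.666667
t=1: π = [0.2292, 0.3264, 0.1806, 0.2639], E[r] = -0.4306, γ^t·E[r] = -0.344444, running G = -1.011111
t=2: π = [0.2431, 0.3021, 0.1858, 0.2691], E[r] = -0.3611, γ^t·E[r] = -0.231111, running G = -1.242222
t=3: π = [0.2394, 0.3034, 0.1869, 0.2703], E[r] = -0.3591, γ^t·E[r] = -0.183852, running G = -1.426074
t=4: π = [0.2398, 0.3037, 0.1866, 0.2700], E[r] = -0.3609, γ^t·E[r] = -0.147812, running G = -1.573886
t=5: π = [0.2398, 0.3036, 0.1866, 0.2700], E[r] = -0.3606, γ^t·E[r] = -0.118166, running G = -1.692053
t=6: π = [0.2398, 0.3036, 0.1866, 0.2700], E[r] = -0.3606, γ^t·E[r] = -0.094534, running G = -1.786587
t=7: π = [0.2398, 0.3036, 0.1866, 0.2700], E[r] = -0.3606, γ^t·E[r] = -0.075628, running G = -1.862216
t=8: π = [0.2398, 0.3036, 0.1866, 0.2700], E[r] = -0.3606, γ^t·E[r] = -0.060503, running G = -1.922718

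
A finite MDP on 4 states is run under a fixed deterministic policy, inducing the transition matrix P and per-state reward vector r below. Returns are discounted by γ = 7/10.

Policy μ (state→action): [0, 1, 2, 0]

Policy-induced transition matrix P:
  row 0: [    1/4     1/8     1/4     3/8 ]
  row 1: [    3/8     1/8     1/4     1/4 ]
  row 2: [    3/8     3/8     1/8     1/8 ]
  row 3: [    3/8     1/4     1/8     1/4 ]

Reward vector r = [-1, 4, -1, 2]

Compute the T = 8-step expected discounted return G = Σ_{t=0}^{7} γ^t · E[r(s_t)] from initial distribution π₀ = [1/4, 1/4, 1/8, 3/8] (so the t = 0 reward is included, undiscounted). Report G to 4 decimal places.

t=0: π = [0.2500, 0.2500, 0.1250, 0.3750], E[r] = 1.3750, γ^t·E[r] = 1.375000, running G = 1.375000
t=1: π = [0.3438, 0.2031, 0.1875, 0.2656], E[r] = 0.8125, γ^t·E[r] = 0.568750, running G = 1.943750
t=2: π = [0.3320, 0.2051, 0.1934, 0.2695], E[r] = 0.8340, γ^t·E[r] = 0.408652, running G = 2.352402
t=3: π = [0.3335, 0.2070, 0.1921, 0.2673], E[r] = 0.8372, γ^t·E[r] = 0.287145, running G = 2.639548
t=4: π = [0.3333, 0.2065, 0.1926, 0.2677], E[r] = 0.8353, γ^t·E[r] = 0.200547, running G = 2.840095
t=5: π = [0.3333, 0.2066, 0.1925, 0.2676], E[r] = 0.8358, γ^t·E[r] = 0.140470, running G = 2.980565
t=6: π = [0.3333, 0.2066, 0.1925, 0.2676], E[r] = 0.8357, γ^t·E[r] = 0.098314, running G = 3.078879
t=7: π = [0.3333, 0.2066, 0.1925, 0.2676], E[r] = 0.8357, γ^t·E[r] = 0.068822, running G = 3.147701

G = 3.1477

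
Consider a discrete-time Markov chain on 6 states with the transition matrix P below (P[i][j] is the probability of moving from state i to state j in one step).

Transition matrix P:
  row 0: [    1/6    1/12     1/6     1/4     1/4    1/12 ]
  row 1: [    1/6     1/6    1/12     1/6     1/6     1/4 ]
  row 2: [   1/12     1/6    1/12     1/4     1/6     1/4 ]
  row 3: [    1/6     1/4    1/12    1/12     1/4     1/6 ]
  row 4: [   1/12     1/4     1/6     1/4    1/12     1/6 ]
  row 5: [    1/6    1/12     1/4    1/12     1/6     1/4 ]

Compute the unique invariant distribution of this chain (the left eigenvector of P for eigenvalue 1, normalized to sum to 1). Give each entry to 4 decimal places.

π = [0.1399, 0.1679, 0.1427, 0.1741, 0.1780, 0.1973]

Balance equations π_j = Σ_i π_i·P[i][j]:
  π_0 = 1/6·π_0 + 1/6·π_1 + 1/12·π_2 + 1/6·π_3 + 1/12·π_4 + 1/6·π_5
  π_1 = 1/12·π_0 + 1/6·π_1 + 1/6·π_2 + 1/4·π_3 + 1/4·π_4 + 1/12·π_5
  π_2 = 1/6·π_0 + 1/12·π_1 + 1/12·π_2 + 1/12·π_3 + 1/6·π_4 + 1/4·π_5
  π_3 = 1/4·π_0 + 1/6·π_1 + 1/4·π_2 + 1/12·π_3 + 1/4·π_4 + 1/12·π_5
  π_4 = 1/4·π_0 + 1/6·π_1 + 1/6·π_2 + 1/4·π_3 + 1/12·π_4 + 1/6·π_5
  normalize: π_0 + π_1 + π_2 + π_3 + π_4 + π_5 = 1
Solving the linear system gives exactly π = [40857/291961, 49021/291961, 41668/291961, 50831/291961, 51970/291961, 57614/291961].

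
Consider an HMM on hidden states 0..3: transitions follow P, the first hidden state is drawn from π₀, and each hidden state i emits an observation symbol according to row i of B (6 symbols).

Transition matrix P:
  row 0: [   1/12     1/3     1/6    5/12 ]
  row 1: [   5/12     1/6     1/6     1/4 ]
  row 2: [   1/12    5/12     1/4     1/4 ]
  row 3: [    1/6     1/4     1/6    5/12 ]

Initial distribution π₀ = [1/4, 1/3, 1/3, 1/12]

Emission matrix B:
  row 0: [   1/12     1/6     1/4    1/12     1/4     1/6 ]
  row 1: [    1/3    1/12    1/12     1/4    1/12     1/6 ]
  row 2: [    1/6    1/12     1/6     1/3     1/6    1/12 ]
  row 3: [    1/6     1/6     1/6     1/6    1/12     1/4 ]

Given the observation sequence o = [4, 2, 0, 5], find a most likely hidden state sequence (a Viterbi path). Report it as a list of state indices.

t=0: δ = [6.250e-02, 2.778e-02, 5.556e-02, 6.944e-03]  (obs o_0=4)
t=1: δ = [2.894e-03, 1.929e-03, 2.315e-03, 4.340e-03]  ψ = [1, 2, 2, 0]  (obs o_1=2)
t=2: δ = [6.698e-05, 3.617e-04, 1.206e-04, 3.014e-04]  ψ = [1, 3, 3, 3]  (obs o_2=0)
t=3: δ = [2.512e-05, 1.256e-05, 5.023e-06, 3.140e-05]  ψ = [1, 3, 1, 3]  (obs o_3=5)
backtrack: best end state = 3; path = [0, 3, 3, 3]

path = [0, 3, 3, 3]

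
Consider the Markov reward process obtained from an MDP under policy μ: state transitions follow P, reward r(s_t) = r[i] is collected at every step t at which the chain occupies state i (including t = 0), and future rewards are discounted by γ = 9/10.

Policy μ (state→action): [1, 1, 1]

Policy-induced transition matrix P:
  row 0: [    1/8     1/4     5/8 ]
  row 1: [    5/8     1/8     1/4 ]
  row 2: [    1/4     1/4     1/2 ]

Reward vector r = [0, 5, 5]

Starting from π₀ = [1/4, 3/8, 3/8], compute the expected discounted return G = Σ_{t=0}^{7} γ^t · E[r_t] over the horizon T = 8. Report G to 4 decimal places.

t=0: π = [0.2500, 0.3750, 0.3750], E[r] = 3.7500, γ^t·E[r] = 3.750000, running G = 3.750000
t=1: π = [0.3594, 0.2031, 0.4375], E[r] = 3.2031, γ^t·E[r] = 2.882813, running G = 6.632813
t=2: π = [0.2813, 0.2246, 0.4941], E[r] = 3.5938, γ^t·E[r] = 2.910938, running G = 9.543750
t=3: π = [0.2991, 0.2219, 0.4790], E[r] = 3.5046, γ^t·E[r] = 2.554882, running G = 12.098632
t=4: π = [0.2958, 0.2223, 0.4819], E[r] = 3.5208, γ^t·E[r] = 2.310005, running G = 14.408637
t=5: π = [0.2964, 0.2222, 0.4814], E[r] = 3.5182, γ^t·E[r] = 2.077439, running G = 16.486076
t=6: π = [0.2963, 0.2222, 0.4815], E[r] = 3.5186, γ^t·E[r] = 1.869913, running G = 18.355990
t=7: π = [0.2963, 0.2222, 0.4815], E[r] = 3.5185, γ^t·E[r] = 1.682893, running G = 20.038882

G = 20.0389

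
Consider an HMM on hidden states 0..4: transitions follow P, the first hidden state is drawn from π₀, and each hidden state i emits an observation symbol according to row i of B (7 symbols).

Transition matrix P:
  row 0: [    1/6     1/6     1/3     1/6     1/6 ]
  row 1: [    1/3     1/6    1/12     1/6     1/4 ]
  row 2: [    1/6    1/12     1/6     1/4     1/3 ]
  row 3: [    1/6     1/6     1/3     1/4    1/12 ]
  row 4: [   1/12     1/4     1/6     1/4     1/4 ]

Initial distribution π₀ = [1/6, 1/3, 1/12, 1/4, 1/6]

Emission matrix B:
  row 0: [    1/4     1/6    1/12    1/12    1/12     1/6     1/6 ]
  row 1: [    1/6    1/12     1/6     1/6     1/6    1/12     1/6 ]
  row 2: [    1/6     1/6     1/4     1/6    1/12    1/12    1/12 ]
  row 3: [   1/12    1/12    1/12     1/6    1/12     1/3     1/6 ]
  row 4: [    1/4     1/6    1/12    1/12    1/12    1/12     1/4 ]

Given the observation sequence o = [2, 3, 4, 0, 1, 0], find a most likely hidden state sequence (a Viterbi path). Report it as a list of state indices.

t=0: δ = [1.389e-02, 5.556e-02, 2.083e-02, 2.083e-02, 1.389e-02]  (obs o_0=2)
t=1: δ = [1.543e-03, 1.543e-03, 1.157e-03, 1.543e-03, 1.157e-03]  ψ = [1, 1, 3, 1, 1]  (obs o_1=3)
t=2: δ = [4.287e-05, 4.823e-05, 4.287e-05, 3.215e-05, 3.215e-05]  ψ = [1, 4, 0, 3, 1]  (obs o_2=4)
t=3: δ = [4.019e-06, 1.340e-06, 2.381e-06, 8.931e-07, 3.572e-06]  ψ = [1, 1, 0, 2, 2]  (obs o_3=0)
t=4: δ = [1.116e-07, 7.442e-08, 2.233e-07, 7.442e-08, 1.488e-07]  ψ = [0, 4, 0, 4, 4]  (obs o_4=1)
t=5: δ = [9.303e-09, 6.202e-09, 6.202e-09, 4.651e-09, 1.861e-08]  ψ = [2, 4, 0, 2, 2]  (obs o_5=0)
backtrack: best end state = 4; path = [1, 4, 1, 0, 2, 4]

path = [1, 4, 1, 0, 2, 4]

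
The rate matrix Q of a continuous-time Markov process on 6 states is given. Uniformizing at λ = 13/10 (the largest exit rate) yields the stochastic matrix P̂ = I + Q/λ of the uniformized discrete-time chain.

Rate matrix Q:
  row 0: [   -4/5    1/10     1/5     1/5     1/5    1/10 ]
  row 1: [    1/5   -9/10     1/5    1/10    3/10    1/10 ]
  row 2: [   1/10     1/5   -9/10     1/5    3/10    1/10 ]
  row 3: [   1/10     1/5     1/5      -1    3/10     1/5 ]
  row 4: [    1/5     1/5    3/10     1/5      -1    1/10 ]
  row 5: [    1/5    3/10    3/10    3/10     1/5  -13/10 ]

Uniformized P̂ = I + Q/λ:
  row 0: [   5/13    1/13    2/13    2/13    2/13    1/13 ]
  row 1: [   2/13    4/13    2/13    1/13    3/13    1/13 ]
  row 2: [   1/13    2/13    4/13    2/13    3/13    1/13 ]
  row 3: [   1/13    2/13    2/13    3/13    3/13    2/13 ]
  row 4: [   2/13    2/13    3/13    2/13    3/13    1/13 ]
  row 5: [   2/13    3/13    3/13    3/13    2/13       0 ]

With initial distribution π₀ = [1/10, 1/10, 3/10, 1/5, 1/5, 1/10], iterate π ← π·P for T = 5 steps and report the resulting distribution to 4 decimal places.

π = [0.1631, 0.1746, 0.2086, 0.1590, 0.2119, 0.0828]

t=0: π = [0.1000, 0.1000, 0.3000, 0.2000, 0.2000, 0.1000]
t=1: π = [0.1385, 0.1692, 0.2231, 0.1692, 0.2154, 0.0846]
t=2: π = [0.1556, 0.1757, 0.2112, 0.1604, 0.2136, 0.0834]
t=3: π = [0.1612, 0.1753, 0.2092, 0.1591, 0.2124, 0.0828]
t=4: π = [0.1627, 0.1748, 0.2087, 0.1590, 0.2120, 0.0828]
t=5: π = [0.1631, 0.1746, 0.2086, 0.1590, 0.2119, 0.0828]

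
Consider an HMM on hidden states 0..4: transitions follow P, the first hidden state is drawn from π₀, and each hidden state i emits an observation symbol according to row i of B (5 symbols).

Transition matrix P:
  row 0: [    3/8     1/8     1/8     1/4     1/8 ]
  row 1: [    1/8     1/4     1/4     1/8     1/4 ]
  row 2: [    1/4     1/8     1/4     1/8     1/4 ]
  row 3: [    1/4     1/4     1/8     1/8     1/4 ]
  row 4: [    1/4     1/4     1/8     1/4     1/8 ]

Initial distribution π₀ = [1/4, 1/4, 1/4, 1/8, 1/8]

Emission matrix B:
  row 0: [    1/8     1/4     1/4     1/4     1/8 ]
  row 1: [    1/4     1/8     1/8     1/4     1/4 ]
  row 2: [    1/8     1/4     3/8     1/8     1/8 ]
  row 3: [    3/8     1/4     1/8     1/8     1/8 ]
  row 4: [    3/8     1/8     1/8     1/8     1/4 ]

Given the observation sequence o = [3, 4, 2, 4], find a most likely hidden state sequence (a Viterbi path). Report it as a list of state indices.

t=0: δ = [6.250e-02, 6.250e-02, 3.125e-02, 1.562e-02, 1.562e-02]  (obs o_0=3)
t=1: δ = [2.930e-03, 3.906e-03, 1.953e-03, 1.953e-03, 3.906e-03]  ψ = [0, 1, 1, 0, 1]  (obs o_1=4)
t=2: δ = [2.747e-04, 1.221e-04, 3.662e-04, 1.221e-04, 1.221e-04]  ψ = [0, 1, 1, 4, 1]  (obs o_2=2)
t=3: δ = [1.287e-05, 1.144e-05, 1.144e-05, 8.583e-06, 2.289e-05]  ψ = [0, 2, 2, 0, 2]  (obs o_3=4)
backtrack: best end state = 4; path = [1, 1, 2, 4]

path = [1, 1, 2, 4]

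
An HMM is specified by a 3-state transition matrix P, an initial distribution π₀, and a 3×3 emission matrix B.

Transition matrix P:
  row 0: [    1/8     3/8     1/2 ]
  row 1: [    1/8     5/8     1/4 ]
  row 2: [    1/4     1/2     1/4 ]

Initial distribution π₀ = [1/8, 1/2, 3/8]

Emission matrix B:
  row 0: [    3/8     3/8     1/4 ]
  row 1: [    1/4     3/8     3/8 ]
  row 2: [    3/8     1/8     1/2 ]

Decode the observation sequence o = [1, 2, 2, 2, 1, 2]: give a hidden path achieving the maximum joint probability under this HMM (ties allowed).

path = [1, 1, 1, 1, 1, 1]

t=0: δ = [4.688e-02, 1.875e-01, 4.688e-02]  (obs o_0=1)
t=1: δ = [5.859e-03, 4.395e-02, 2.344e-02]  ψ = [1, 1, 1]  (obs o_1=2)
t=2: δ = [1.465e-03, 1.030e-02, 5.493e-03]  ψ = [2, 1, 1]  (obs o_2=2)
t=3: δ = [3.433e-04, 2.414e-03, 1.287e-03]  ψ = [2, 1, 1]  (obs o_3=2)
t=4: δ = [1.207e-04, 5.658e-04, 7.544e-05]  ψ = [2, 1, 1]  (obs o_4=1)
t=5: δ = [1.768e-05, 1.326e-04, 7.072e-05]  ψ = [1, 1, 1]  (obs o_5=2)
backtrack: best end state = 1; path = [1, 1, 1, 1, 1, 1]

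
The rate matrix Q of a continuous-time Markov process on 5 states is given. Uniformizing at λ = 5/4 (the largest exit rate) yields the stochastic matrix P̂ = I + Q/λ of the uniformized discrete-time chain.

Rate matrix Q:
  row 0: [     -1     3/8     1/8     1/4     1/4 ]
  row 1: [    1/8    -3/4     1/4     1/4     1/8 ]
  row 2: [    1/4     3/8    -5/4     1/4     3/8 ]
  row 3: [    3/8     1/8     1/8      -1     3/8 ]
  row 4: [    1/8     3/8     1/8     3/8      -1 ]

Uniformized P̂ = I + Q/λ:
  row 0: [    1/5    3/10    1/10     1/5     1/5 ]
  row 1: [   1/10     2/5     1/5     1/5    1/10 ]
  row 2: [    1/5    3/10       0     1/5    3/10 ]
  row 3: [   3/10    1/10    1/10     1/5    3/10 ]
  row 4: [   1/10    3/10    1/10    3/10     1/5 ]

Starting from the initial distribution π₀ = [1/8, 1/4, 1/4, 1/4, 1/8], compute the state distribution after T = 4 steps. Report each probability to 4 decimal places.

π = [0.1731, 0.2843, 0.1167, 0.2206, 0.2053]

t=0: π = [0.1250, 0.2500, 0.2500, 0.2500, 0.1250]
t=1: π = [0.1875, 0.2750, 0.1000, 0.2125, 0.2250]
t=2: π = [0.1713, 0.2850, 0.1175, 0.2225, 0.2038]
t=3: π = [0.1734, 0.2840, 0.1168, 0.2204, 0.2055]
t=4: π = [0.1731, 0.2843, 0.1167, 0.2206, 0.2053]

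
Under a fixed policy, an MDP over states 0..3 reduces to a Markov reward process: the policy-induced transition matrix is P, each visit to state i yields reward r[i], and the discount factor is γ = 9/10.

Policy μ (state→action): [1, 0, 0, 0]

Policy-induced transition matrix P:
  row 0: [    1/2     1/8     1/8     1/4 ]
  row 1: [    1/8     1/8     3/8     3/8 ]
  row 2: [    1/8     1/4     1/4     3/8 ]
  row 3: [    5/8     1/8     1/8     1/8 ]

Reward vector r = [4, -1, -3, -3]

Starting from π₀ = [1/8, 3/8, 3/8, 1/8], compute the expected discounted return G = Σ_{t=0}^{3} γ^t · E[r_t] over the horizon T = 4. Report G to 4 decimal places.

t=0: π = [0.1250, 0.3750, 0.3750, 0.1250], E[r] = -1.3750, γ^t·E[r] = -1.375000, running G = -1.375000
t=1: π = [0.2344, 0.1719, 0.2656, 0.3281], E[r] = -1.0156, γ^t·E[r] = -0.914063, running G = -2.289063
t=2: π = [0.3770, 0.1582, 0.2012, 0.2637], E[r] = -0.0449, γ^t·E[r] = -0.036387, running G = -2.325449
t=3: π = [0.3982, 0.1501, 0.1897, 0.2620], E[r] = 0.0876, γ^t·E[r] = 0.063894, running G = -2.261555

G = -2.2616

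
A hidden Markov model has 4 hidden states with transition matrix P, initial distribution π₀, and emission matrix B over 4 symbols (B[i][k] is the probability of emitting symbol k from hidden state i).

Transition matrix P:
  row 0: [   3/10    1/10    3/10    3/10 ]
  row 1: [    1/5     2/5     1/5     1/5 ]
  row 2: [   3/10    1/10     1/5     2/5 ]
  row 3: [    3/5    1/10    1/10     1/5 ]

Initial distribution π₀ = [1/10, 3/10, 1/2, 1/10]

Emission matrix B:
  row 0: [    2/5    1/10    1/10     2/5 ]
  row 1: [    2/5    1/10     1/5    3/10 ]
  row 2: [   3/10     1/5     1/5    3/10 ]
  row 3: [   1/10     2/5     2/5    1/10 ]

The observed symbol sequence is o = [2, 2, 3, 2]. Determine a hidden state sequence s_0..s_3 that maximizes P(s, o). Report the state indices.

t=0: δ = [1.000e-02, 6.000e-02, 1.000e-01, 4.000e-02]  (obs o_0=2)
t=1: δ = [3.000e-03, 4.800e-03, 4.000e-03, 1.600e-02]  ψ = [2, 1, 2, 2]  (obs o_1=2)
t=2: δ = [3.840e-03, 5.760e-04, 4.800e-04, 3.200e-04]  ψ = [3, 1, 3, 3]  (obs o_2=3)
t=3: δ = [1.152e-04, 7.680e-05, 2.304e-04, 4.608e-04]  ψ = [0, 0, 0, 0]  (obs o_3=2)
backtrack: best end state = 3; path = [2, 3, 0, 3]

path = [2, 3, 0, 3]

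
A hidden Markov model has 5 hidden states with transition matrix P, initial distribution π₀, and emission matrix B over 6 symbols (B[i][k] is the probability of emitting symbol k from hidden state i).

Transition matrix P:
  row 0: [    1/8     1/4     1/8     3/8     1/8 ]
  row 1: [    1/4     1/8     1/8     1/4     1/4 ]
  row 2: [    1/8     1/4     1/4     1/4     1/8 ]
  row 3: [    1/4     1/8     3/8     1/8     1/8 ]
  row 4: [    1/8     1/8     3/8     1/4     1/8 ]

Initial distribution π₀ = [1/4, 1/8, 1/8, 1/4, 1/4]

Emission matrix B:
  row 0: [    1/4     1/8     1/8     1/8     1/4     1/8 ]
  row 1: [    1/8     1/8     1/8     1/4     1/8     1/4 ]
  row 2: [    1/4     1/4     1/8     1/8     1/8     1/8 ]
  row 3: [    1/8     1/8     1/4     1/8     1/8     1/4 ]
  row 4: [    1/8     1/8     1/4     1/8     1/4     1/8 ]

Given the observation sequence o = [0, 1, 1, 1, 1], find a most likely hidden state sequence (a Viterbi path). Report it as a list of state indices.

path = [0, 3, 2, 2, 2]

t=0: δ = [6.250e-02, 1.562e-02, 3.125e-02, 3.125e-02, 3.125e-02]  (obs o_0=0)
t=1: δ = [9.766e-04, 1.953e-03, 2.930e-03, 2.930e-03, 9.766e-04]  ψ = [0, 0, 3, 0, 0]  (obs o_1=1)
t=2: δ = [9.155e-05, 9.155e-05, 2.747e-04, 9.155e-05, 6.104e-05]  ψ = [3, 2, 3, 2, 1]  (obs o_2=1)
t=3: δ = [4.292e-06, 8.583e-06, 1.717e-05, 8.583e-06, 4.292e-06]  ψ = [2, 2, 2, 2, 2]  (obs o_3=1)
t=4: δ = [2.682e-07, 5.364e-07, 1.073e-06, 5.364e-07, 2.682e-07]  ψ = [1, 2, 2, 2, 1]  (obs o_4=1)
backtrack: best end state = 2; path = [0, 3, 2, 2, 2]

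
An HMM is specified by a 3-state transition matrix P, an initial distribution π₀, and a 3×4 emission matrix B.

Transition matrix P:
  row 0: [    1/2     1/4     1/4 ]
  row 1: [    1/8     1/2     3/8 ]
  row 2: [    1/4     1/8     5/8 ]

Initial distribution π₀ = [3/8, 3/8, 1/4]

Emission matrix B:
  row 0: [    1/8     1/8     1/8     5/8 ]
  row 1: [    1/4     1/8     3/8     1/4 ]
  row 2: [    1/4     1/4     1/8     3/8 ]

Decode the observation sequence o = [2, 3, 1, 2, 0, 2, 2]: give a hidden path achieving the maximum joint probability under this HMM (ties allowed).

t=0: δ = [4.688e-02, 1.406e-01, 3.125e-02]  (obs o_0=2)
t=1: δ = [1.465e-02, 1.758e-02, 1.978e-02]  ψ = [0, 1, 1]  (obs o_1=3)
t=2: δ = [9.155e-04, 1.099e-03, 3.090e-03]  ψ = [0, 1, 2]  (obs o_2=1)
t=3: δ = [9.656e-05, 2.060e-04, 2.414e-04]  ψ = [2, 1, 2]  (obs o_3=2)
t=4: δ = [7.544e-06, 2.575e-05, 3.772e-05]  ψ = [2, 1, 2]  (obs o_4=0)
t=5: δ = [1.179e-06, 4.828e-06, 2.947e-06]  ψ = [2, 1, 2]  (obs o_5=2)
t=6: δ = [9.209e-08, 9.052e-07, 2.302e-07]  ψ = [2, 1, 2]  (obs o_6=2)
backtrack: best end state = 1; path = [1, 1, 1, 1, 1, 1, 1]

path = [1, 1, 1, 1, 1, 1, 1]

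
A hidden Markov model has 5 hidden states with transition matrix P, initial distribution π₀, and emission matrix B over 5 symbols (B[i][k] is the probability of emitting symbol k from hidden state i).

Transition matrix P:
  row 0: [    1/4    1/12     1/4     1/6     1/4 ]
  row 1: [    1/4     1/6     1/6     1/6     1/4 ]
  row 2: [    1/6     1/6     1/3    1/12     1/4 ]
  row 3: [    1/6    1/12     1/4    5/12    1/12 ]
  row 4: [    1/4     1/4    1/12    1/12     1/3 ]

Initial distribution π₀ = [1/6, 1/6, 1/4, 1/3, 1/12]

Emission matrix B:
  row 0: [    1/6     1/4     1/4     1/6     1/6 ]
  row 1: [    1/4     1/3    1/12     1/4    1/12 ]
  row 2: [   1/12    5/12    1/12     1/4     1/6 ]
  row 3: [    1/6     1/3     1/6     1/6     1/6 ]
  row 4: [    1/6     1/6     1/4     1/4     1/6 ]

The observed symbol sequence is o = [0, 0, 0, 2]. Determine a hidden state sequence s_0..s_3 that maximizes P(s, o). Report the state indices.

path = [3, 3, 3, 3]

t=0: δ = [2.778e-02, 4.167e-02, 2.083e-02, 5.556e-02, 1.389e-02]  (obs o_0=0)
t=1: δ = [1.736e-03, 1.736e-03, 1.157e-03, 3.858e-03, 1.736e-03]  ψ = [1, 1, 3, 3, 1]  (obs o_1=0)
t=2: δ = [1.072e-04, 1.085e-04, 8.038e-05, 2.679e-04, 9.645e-05]  ψ = [3, 4, 3, 3, 4]  (obs o_2=0)
t=3: δ = [1.116e-05, 2.009e-06, 5.582e-06, 1.861e-05, 8.038e-06]  ψ = [3, 4, 3, 3, 4]  (obs o_3=2)
backtrack: best end state = 3; path = [3, 3, 3, 3]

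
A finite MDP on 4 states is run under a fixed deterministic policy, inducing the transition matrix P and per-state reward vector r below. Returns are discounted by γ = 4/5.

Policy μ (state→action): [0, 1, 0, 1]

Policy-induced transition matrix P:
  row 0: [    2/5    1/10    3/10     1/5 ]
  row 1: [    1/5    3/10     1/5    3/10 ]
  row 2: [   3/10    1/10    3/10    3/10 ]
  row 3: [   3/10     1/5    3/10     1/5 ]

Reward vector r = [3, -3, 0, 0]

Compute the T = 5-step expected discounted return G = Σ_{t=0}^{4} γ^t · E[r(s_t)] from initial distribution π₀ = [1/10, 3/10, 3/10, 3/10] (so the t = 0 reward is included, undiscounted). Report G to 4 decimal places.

t=0: π = [0.1000, 0.3000, 0.3000, 0.3000], E[r] = -0.6000, γ^t·E[r] = -0.600000, running G = -0.600000
t=1: π = [0.2800, 0.1900, 0.2700, 0.2600], E[r] = 0.2700, γ^t·E[r] = 0.216000, running G = -0.384000
t=2: π = [0.3090, 0.1640, 0.2810, 0.2460], E[r] = 0.4350, γ^t·E[r] = 0.278400, running G = -0.105600
t=3: π = [0.3145, 0.1574, 0.2836, 0.2445], E[r] = 0.4713, γ^t·E[r] = 0.241306, running G = 0.135706
t=4: π = [0.3157, 0.1559, 0.2843, 0.2441], E[r] = 0.4793, γ^t·E[r] = 0.196338, running G = 0.332043

G = 0.3320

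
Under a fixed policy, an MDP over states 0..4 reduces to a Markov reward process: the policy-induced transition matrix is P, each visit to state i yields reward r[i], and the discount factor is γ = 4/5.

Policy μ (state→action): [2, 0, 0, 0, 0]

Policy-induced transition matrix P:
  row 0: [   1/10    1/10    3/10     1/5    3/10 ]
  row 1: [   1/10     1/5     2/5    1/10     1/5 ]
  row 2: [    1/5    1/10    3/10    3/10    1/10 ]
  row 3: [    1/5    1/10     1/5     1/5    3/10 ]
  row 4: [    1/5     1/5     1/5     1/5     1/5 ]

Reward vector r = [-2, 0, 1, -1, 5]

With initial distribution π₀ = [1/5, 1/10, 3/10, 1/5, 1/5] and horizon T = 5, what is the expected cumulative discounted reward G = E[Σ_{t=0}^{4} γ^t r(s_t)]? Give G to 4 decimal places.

t=0: π = [0.2000, 0.1000, 0.3000, 0.2000, 0.2000], E[r] = 0.7000, γ^t·E[r] = 0.700000, running G = 0.700000
t=1: π = [0.1700, 0.1300, 0.2700, 0.2200, 0.2100], E[r] = 0.7600, γ^t·E[r] = 0.608000, running G = 1.308000
t=2: π = [0.1700, 0.1340, 0.2700, 0.2140, 0.2120], E[r] = 0.7760, γ^t·E[r] = 0.496640, running G = 1.804640
t=3: π = [0.1696, 0.1346, 0.2708, 0.2136, 0.2114], E[r] = 0.7750, γ^t·E[r] = 0.396800, running G = 2.201440
t=4: π = [0.1696, 0.1346, 0.2710, 0.2136, 0.2112], E[r] = 0.7744, γ^t·E[r] = 0.317186, running G = 2.518626

G = 2.5186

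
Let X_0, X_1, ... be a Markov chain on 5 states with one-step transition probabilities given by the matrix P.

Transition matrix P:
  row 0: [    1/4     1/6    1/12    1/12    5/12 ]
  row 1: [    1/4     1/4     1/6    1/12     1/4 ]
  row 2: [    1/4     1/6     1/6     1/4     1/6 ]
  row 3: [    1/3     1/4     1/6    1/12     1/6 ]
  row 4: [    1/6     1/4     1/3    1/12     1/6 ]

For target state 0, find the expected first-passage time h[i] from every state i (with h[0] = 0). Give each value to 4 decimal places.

First-step conditioning: h[0] = 0; for i ≠ 0, h[i] = 1 + Σ_k P[i][k]·h[k].
  h[1] = 1 + 1/4·h[1] + 1/6·h[2] + 1/12·h[3] + 1/4·h[4]
  h[2] = 1 + 1/6·h[1] + 1/6·h[2] + 1/4·h[3] + 1/6·h[4]
  h[3] = 1 + 1/4·h[1] + 1/6·h[2] + 1/12·h[3] + 1/6·h[4]
  h[4] = 1 + 1/4·h[1] + 1/3·h[2] + 1/12·h[3] + 1/6·h[4]
Solving the 4×4 linear system over states ≠ 0 gives exactly h = [0, 2280/553, 2232/553, 2076/553, 2448/553] (h[0] = 0 is the target).

h = [0.0000, 4.1230, 4.0362, 3.7541, 4.4268]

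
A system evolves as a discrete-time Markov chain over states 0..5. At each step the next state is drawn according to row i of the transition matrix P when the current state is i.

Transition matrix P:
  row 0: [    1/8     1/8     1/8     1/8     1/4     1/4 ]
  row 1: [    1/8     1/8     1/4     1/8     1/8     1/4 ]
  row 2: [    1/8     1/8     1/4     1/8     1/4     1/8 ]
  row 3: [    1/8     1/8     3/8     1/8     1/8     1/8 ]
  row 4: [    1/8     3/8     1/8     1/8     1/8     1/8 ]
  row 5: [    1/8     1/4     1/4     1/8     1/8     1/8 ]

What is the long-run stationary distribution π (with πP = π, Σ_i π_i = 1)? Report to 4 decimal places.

π = [0.1250, 0.1878, 0.2288, 0.1250, 0.1692, 0.1641]

Balance equations π_j = Σ_i π_i·P[i][j]:
  π_0 = 1/8·π_0 + 1/8·π_1 + 1/8·π_2 + 1/8·π_3 + 1/8·π_4 + 1/8·π_5
  π_1 = 1/8·π_0 + 1/8·π_1 + 1/8·π_2 + 1/8·π_3 + 3/8·π_4 + 1/4·π_5
  π_2 = 1/8·π_0 + 1/4·π_1 + 1/4·π_2 + 3/8·π_3 + 1/8·π_4 + 1/4·π_5
  π_3 = 1/8·π_0 + 1/8·π_1 + 1/8·π_2 + 1/8·π_3 + 1/8·π_4 + 1/8·π_5
  π_4 = 1/4·π_0 + 1/8·π_1 + 1/4·π_2 + 1/8·π_3 + 1/8·π_4 + 1/8·π_5
  normalize: π_0 + π_1 + π_2 + π_3 + π_4 + π_5 = 1
Solving the linear system gives exactly π = [1/8, 293/1560, 119/520, 1/8, 11/65, 32/195].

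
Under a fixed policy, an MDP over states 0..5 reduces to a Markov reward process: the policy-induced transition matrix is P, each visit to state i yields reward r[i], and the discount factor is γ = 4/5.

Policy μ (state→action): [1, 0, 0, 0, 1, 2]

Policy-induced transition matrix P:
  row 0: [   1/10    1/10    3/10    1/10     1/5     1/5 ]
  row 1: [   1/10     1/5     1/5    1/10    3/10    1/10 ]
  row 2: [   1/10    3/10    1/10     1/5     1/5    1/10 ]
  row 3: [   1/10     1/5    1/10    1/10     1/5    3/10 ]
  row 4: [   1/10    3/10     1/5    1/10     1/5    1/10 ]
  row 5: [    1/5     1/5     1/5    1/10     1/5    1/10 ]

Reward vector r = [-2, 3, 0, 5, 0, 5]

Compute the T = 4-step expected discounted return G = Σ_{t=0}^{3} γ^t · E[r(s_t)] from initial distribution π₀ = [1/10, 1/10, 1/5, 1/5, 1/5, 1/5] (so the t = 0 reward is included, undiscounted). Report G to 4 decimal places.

t=0: π = [0.1000, 0.1000, 0.2000, 0.2000, 0.2000, 0.2000], E[r] = 2.1000, γ^t·E[r] = 2.100000, running G = 2.100000
t=1: π = [0.1200, 0.2300, 0.1700, 0.1200, 0.2100, 0.1500], E[r] = 1.8000, γ^t·E[r] = 1.440000, running G = 3.540000
t=2: π = [0.1150, 0.2260, 0.1830, 0.1170, 0.2230, 0.1360], E[r] = 1.7130, γ^t·E[r] = 1.096320, running G = 4.636320
t=3: π = [0.1136, 0.2291, 0.1815, 0.1183, 0.2226, 0.1349], E[r] = 1.7261, γ^t·E[r] = 0.883763, running G = 5.520083

G = 5.5201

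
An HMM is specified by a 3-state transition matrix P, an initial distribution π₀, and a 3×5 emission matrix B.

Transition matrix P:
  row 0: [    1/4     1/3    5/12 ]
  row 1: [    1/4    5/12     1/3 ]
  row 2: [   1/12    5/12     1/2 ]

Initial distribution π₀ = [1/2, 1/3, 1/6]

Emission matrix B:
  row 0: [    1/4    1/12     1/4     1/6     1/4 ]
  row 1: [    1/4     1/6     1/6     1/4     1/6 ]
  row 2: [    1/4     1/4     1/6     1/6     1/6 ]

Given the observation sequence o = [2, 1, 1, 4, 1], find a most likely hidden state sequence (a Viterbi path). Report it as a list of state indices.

path = [0, 2, 2, 2, 2]

t=0: δ = [1.250e-01, 5.556e-02, 2.778e-02]  (obs o_0=2)
t=1: δ = [2.604e-03, 6.944e-03, 1.302e-02]  ψ = [0, 0, 0]  (obs o_1=1)
t=2: δ = [1.447e-04, 9.042e-04, 1.628e-03]  ψ = [1, 2, 2]  (obs o_2=1)
t=3: δ = [5.651e-05, 1.130e-04, 1.356e-04]  ψ = [1, 2, 2]  (obs o_3=4)
t=4: δ = [2.355e-06, 9.419e-06, 1.695e-05]  ψ = [1, 2, 2]  (obs o_4=1)
backtrack: best end state = 2; path = [0, 2, 2, 2, 2]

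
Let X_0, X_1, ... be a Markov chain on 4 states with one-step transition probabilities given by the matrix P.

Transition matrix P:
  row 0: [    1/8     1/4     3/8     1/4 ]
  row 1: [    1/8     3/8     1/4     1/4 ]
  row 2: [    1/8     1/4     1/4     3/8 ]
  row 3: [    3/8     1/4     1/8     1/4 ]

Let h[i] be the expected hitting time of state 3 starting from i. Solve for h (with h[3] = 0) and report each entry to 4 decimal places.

First-step conditioning: h[3] = 0; for i ≠ 3, h[i] = 1 + Σ_k P[i][k]·h[k].
  h[0] = 1 + 1/8·h[0] + 1/4·h[1] + 3/8·h[2]
  h[1] = 1 + 1/8·h[0] + 3/8·h[1] + 1/4·h[2]
  h[2] = 1 + 1/8·h[0] + 1/4·h[1] + 1/4·h[2]
Solving the 3×3 linear system over states ≠ 3 gives exactly h = [504/145, 512/145, 448/145, 0] (h[3] = 0 is the target).

h = [3.4759, 3.5310, 3.0897, 0.0000]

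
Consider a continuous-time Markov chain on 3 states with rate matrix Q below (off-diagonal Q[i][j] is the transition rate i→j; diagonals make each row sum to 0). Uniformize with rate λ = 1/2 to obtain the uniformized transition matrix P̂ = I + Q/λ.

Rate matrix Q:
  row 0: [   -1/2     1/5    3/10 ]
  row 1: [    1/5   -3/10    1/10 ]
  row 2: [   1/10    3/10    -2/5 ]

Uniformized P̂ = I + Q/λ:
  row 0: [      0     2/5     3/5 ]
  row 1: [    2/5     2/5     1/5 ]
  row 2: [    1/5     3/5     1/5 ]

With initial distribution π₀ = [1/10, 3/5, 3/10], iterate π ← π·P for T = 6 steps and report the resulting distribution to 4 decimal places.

t=0: π = [0.1000, 0.6000, 0.3000]
t=1: π = [0.3000, 0.4600, 0.2400]
t=2: π = [0.2320, 0.4480, 0.3200]
t=3: π = [0.2432, 0.4640, 0.2928]
t=4: π = [0.2442, 0.4586, 0.2973]
t=5: π = [0.2429, 0.4595, 0.2977]
t=6: π = [0.2433, 0.4595, 0.2972]

π = [0.2433, 0.4595, 0.2972]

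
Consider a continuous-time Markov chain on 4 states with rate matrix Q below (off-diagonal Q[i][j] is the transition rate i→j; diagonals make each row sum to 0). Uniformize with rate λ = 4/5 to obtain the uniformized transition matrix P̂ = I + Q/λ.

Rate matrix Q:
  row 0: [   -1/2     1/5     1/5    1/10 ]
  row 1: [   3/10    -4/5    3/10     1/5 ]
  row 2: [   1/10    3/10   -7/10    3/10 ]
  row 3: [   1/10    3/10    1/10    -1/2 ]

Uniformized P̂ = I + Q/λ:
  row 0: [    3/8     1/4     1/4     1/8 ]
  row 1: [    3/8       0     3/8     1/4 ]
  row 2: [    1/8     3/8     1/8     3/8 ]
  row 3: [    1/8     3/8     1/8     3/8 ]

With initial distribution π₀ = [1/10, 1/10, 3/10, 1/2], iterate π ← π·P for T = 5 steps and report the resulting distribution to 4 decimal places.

π = [0.2496, 0.2507, 0.2183, 0.2814]

t=0: π = [0.1000, 0.1000, 0.3000, 0.5000]
t=1: π = [0.1750, 0.3250, 0.1625, 0.3375]
t=2: π = [0.2500, 0.2313, 0.2281, 0.2906]
t=3: π = [0.2453, 0.2570, 0.2141, 0.2836]
t=4: π = [0.2506, 0.2479, 0.2199, 0.2815]
t=5: π = [0.2496, 0.2507, 0.2183, 0.2814]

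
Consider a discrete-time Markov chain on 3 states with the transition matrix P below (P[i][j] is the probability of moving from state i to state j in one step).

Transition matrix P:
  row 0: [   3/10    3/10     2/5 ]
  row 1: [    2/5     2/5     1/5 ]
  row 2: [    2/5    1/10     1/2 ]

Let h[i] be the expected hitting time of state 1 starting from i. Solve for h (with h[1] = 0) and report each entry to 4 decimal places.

h = [4.7368, 0.0000, 5.7895]

First-step conditioning: h[1] = 0; for i ≠ 1, h[i] = 1 + Σ_k P[i][k]·h[k].
  h[0] = 1 + 3/10·h[0] + 2/5·h[2]
  h[2] = 1 + 2/5·h[0] + 1/2·h[2]
Solving the 2×2 linear system over states ≠ 1 gives exactly h = [90/19, 0, 110/19] (h[1] = 0 is the target).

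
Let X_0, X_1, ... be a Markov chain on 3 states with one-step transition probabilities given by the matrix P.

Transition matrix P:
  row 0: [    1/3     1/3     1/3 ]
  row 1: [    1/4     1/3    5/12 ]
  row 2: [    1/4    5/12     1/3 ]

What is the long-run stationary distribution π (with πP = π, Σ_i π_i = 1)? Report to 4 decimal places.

Balance equations π_j = Σ_i π_i·P[i][j]:
  π_0 = 1/3·π_0 + 1/4·π_1 + 1/4·π_2
  π_1 = 1/3·π_0 + 1/3·π_1 + 5/12·π_2
  normalize: π_0 + π_1 + π_2 = 1
Solving the linear system gives exactly π = [3/11, 4/11, 4/11].

π = [0.2727, 0.3636, 0.3636]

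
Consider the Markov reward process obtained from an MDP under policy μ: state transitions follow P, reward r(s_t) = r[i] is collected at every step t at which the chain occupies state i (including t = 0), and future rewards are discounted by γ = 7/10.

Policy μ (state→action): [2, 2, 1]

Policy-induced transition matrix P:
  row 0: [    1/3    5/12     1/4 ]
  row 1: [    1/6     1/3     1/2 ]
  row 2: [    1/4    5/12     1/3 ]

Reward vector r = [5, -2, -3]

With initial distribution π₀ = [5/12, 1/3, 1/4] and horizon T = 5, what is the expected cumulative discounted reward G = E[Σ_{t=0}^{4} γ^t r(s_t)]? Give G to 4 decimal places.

t=0: π = [0.4167, 0.3333, 0.2500], E[r] = 0.6667, γ^t·E[r] = 0.666667, running G = 0.666667
t=1: π = [0.2569, 0.3889, 0.3542], E[r] = -0.5556, γ^t·E[r] = -0.388889, running G = 0.277778
t=2: π = [0.2390, 0.3843, 0.3767], E[r] = -0.7037, γ^t·E[r] = -0.344815, running G = -0.067037
t=3: π = [0.2379, 0.3846, 0.3775], E[r] = -0.7122, γ^t·E[r] = -0.244282, running G = -0.311319
t=4: π = [0.2378, 0.3846, 0.3776], E[r] = -0.7132, γ^t·E[r] = -0.171244, running G = -0.482563

G = -0.4826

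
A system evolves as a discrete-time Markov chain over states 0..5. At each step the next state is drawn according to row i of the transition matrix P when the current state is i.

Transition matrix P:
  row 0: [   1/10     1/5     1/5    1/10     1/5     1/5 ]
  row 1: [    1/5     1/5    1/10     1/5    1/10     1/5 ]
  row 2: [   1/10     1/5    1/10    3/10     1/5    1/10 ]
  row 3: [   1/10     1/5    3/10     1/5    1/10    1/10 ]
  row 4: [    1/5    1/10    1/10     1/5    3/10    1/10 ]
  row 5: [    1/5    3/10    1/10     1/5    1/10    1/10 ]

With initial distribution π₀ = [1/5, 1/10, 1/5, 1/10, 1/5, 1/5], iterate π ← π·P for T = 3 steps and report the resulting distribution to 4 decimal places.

π = [0.1495, 0.1970, 0.1549, 0.2004, 0.1636, 0.1346]

t=0: π = [0.2000, 0.1000, 0.2000, 0.1000, 0.2000, 0.2000]
t=1: π = [0.1500, 0.2000, 0.1400, 0.2000, 0.1800, 0.1300]
t=2: π = [0.1510, 0.1950, 0.1550, 0.1990, 0.1650, 0.1350]
t=3: π = [0.1495, 0.1970, 0.1549, 0.2004, 0.1636, 0.1346]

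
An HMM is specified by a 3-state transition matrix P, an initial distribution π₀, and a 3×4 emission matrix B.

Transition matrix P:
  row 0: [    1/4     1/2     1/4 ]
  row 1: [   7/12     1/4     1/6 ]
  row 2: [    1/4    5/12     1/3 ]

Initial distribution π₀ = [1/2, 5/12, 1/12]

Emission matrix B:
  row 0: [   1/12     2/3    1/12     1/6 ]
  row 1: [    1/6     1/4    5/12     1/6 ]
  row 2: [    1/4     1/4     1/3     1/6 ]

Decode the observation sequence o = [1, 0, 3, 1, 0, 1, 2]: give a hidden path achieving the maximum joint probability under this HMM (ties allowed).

t=0: δ = [3.333e-01, 1.042e-01, 2.083e-02]  (obs o_0=1)
t=1: δ = [6.944e-03, 2.778e-02, 2.083e-02]  ψ = [0, 0, 0]  (obs o_1=0)
t=2: δ = [2.701e-03, 1.447e-03, 1.157e-03]  ψ = [1, 2, 2]  (obs o_2=3)
t=3: δ = [5.626e-04, 3.376e-04, 1.688e-04]  ψ = [1, 0, 0]  (obs o_3=1)
t=4: δ = [1.641e-05, 4.689e-05, 3.516e-05]  ψ = [1, 0, 0]  (obs o_4=0)
t=5: δ = [1.823e-05, 3.663e-06, 2.930e-06]  ψ = [1, 2, 2]  (obs o_5=1)
t=6: δ = [3.799e-07, 3.799e-06, 1.519e-06]  ψ = [0, 0, 0]  (obs o_6=2)
backtrack: best end state = 1; path = [0, 2, 1, 0, 1, 0, 1]

path = [0, 2, 1, 0, 1, 0, 1]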